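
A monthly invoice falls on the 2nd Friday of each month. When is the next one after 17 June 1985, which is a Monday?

12 July 1985

June 1985 starts on a Saturday; its first Friday is the 7th, so the 2nd Friday is the 14th — 14 June 1985.
That is not after 17 June 1985, so look at July 1985.
July 1985 starts on a Monday; its first Friday is the 5th, so the 2nd Friday is the 12th — 12 July 1985.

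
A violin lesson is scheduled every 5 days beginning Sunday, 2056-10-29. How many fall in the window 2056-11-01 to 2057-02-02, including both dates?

Occurrences land 5·i days after 2056-10-29 for i = 0, 1, 2, …
2056-11-01 is 3 days after the start; 3 ÷ 5 = 0 remainder 3; since the remainder is 3, round up to i = 1. First occurrence in the window: #2 on 2056-11-03 (1×5 = 5 days in).
2057-02-02 is 96 days after the start; 96 ÷ 5 = 19 remainder 1. Last occurrence in the window: #20 on 2057-02-01.
Occurrences #2 through #20: 19 in total.

19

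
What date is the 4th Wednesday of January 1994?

1994-01-26

January 1994 begins on a Saturday, so the first Wednesday is January 5 (4 days later).
The 4th Wednesday is 3 weeks later: 5 + 21 = 26.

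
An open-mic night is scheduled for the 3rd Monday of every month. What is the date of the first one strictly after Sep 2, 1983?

Sep 1983 starts on a Thursday; its first Monday is the 5th, so the 3rd Monday is the 19th — Sep 19, 1983.
Sep 19, 1983 is after Sep 2, 1983, so that is the next one.

Sep 19, 1983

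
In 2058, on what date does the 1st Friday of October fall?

4 October 2058

October 2058 begins on a Tuesday, so the first Friday is October 4 (3 days later).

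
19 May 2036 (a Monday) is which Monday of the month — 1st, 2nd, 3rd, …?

3rd

Day 19 falls in week ⌈19/7⌉ of the month.
Days 1–7 hold the 1st Monday, 8–14 the 2nd, 15–21 the 3rd, 22–28 the 4th, 29–31 the 5th.
19 is in the range for the 3rd.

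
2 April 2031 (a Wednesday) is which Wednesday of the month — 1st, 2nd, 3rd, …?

1st

Day 2 falls in week ⌈2/7⌉ of the month.
Days 1–7 hold the 1st Wednesday, 8–14 the 2nd, 15–21 the 3rd, 22–28 the 4th, 29–31 the 5th.
2 is in the range for the 1st.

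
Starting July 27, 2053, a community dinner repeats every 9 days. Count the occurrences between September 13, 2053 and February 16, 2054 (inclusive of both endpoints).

Occurrences land 9·i days after July 27, 2053 for i = 0, 1, 2, …
September 13, 2053 is 48 days after the start; 48 ÷ 9 = 5 remainder 3; since the remainder is 3, round up to i = 6. First occurrence in the window: #7 on September 19, 2053 (6×9 = 54 days in).
February 16, 2054 is 204 days after the start; 204 ÷ 9 = 22 remainder 6. Last occurrence in the window: #23 on February 10, 2054.
Occurrences #7 through #23: 17 in total.

17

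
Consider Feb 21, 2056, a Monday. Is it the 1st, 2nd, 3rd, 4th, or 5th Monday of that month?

Day 21 falls in week ⌈21/7⌉ of the month.
Days 1–7 hold the 1st Monday, 8–14 the 2nd, 15–21 the 3rd, 22–28 the 4th, 29–31 the 5th.
21 is in the range for the 3rd.

3rd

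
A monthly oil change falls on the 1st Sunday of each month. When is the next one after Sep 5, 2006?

Sep 2006 starts on a Friday, so its 1st Sunday is Sep 3, 2006 (2 days in).
That is not after Sep 5, 2006, so look at Oct 2006.
Oct 2006 starts on a Sunday, so its 1st Sunday is Oct 1, 2006.

Oct 1, 2006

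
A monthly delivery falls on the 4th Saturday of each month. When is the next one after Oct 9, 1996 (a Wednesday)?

Oct 1996 starts on a Tuesday; its first Saturday is the 5th, so the 4th Saturday is the 26th — Oct 26, 1996.
Oct 26, 1996 is after Oct 9, 1996, so that is the next one.

Oct 26, 1996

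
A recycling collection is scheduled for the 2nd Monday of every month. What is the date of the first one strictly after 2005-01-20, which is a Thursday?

2005-02-14

January 2005 starts on a Saturday; its first Monday is the 3rd, so the 2nd Monday is the 10th — 2005-01-10.
That is not after 2005-01-20, so look at February 2005.
February 2005 starts on a Tuesday; its first Monday is the 7th, so the 2nd Monday is the 14th — 2005-02-14.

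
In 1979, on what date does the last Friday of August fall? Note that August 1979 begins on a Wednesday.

August 1979 begins on a Wednesday, so the first Friday is August 3 (2 days later).
August 1979 has 31 days. Adding weeks: 3, 10, 17, 24, 31 — the last one ≤ 31 is the 31st.

1979-08-31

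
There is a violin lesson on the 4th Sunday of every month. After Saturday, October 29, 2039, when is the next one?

October 2039 starts on a Saturday; its first Sunday is the 2nd, so the 4th Sunday is the 23rd — October 23, 2039.
That is not after October 29, 2039, so look at November 2039.
November 2039 starts on a Tuesday; its first Sunday is the 6th, so the 4th Sunday is the 27th — November 27, 2039.

November 27, 2039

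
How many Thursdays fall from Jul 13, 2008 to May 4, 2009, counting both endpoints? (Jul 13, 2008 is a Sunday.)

Jul 13, 2008 is a Sunday; the first Thursday on or after it is Jul 17, 2008 (4 days later).
From Jul 17, 2008 to May 4, 2009: 14 + 31 + 30 + 31 + 30 + 31 + 31 + 28 + 31 + 30 + 4 = 291 days (rest of Jul, Aug, Sep, Oct, Nov, Dec, Jan, Feb, Mar, Apr, May).
291 ÷ 7 = 41 full weeks with remainder 4, so 41 more Thursdays after the first → 42.

42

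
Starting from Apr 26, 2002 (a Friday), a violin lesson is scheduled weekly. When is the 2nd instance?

The 2nd occurrence is 1 interval after the first: 1 × 7 = 7 days after Apr 26, 2002.
Apr has 30 days — 4 days to the end of Apr leaves 3.
3 days into May → May 3, 2002.

May 3, 2002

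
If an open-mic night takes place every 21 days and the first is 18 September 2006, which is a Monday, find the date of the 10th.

26 March 2007

The 10th occurrence is 9 intervals after the first: 9 × 21 = 189 days after 18 September 2006.
September has 30 days — 12 days to the end of September leaves 177.
October has 31 days (146 left).
November has 30 days (116 left).
December has 31 days (85 left).
January has 31 days (54 left).
February has 28 days (26 left).
26 days into March → 26 March 2007.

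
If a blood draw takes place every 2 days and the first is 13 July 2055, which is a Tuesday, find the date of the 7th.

The 7th occurrence is 6 intervals after the first: 6 × 2 = 12 days after 13 July 2055.
12 days later is 25 July 2055.

25 July 2055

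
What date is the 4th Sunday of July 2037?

The first Sunday of July 2037 is July 5.
The 4th Sunday is 3 weeks later: 5 + 21 = 26.

2037-07-26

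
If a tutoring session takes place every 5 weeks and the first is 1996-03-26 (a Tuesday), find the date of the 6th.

The 6th occurrence is 5 intervals after the first: 5 × 35 = 175 days after 1996-03-26.
March has 31 days — 5 days to the end of March leaves 170.
April has 30 days (140 left).
May has 31 days (109 left).
June has 30 days (79 left).
July has 31 days (48 left).
August has 31 days (17 left).
17 days into September → 1996-09-17.

1996-09-17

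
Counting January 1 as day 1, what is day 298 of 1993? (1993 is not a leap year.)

Jan has 31 days (298 − 31 = 267 remain).
Feb has 28 days (267 − 28 = 239 remain).
Mar has 31 days (239 − 31 = 208 remain).
Apr has 30 days (208 − 30 = 178 remain).
May has 31 days (178 − 31 = 147 remain).
Jun has 30 days (147 − 30 = 117 remain).
Jul has 31 days (117 − 31 = 86 remain).
Aug has 31 days (86 − 31 = 55 remain).
Sep has 30 days (55 − 30 = 25 remain).
25 into Oct → Oct 25.

Oct 25, 1993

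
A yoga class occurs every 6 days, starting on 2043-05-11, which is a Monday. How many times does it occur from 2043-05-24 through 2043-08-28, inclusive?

16

Occurrences land 6·i days after 2043-05-11 for i = 0, 1, 2, …
2043-05-24 is 13 days after the start; 13 ÷ 6 = 2 remainder 1; since the remainder is 1, round up to i = 3. First occurrence in the window: #4 on 2043-05-29 (3×6 = 18 days in).
2043-08-28 is 109 days after the start; 109 ÷ 6 = 18 remainder 1. Last occurrence in the window: #19 on 2043-08-27.
Occurrences #4 through #19: 16 in total.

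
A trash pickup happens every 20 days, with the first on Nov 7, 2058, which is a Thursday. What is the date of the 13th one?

The 13th occurrence is 12 intervals after the first: 12 × 20 = 240 days after Nov 7, 2058.
Nov has 30 days — 23 days to the end of Nov leaves 217.
Dec has 31 days (186 left).
Jan has 31 days (155 left).
Feb has 28 days (127 left).
Mar has 31 days (96 left).
Apr has 30 days (66 left).
May has 31 days (35 left).
Jun has 30 days (5 left).
5 days into Jul → Jul 5, 2059.

Jul 5, 2059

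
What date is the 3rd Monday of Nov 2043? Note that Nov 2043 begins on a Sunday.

Nov 2043 begins on a Sunday, so the first Monday is Nov 2 (1 day later).
The 3rd Monday is 2 weeks later: 2 + 14 = 16.

Nov 16, 2043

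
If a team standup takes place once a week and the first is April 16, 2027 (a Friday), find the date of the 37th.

The 37th occurrence is 36 intervals after the first: 36 × 7 = 252 days after April 16, 2027.
April has 30 days — 14 days to the end of April leaves 238.
May has 31 days (207 left).
June has 30 days (177 left).
July has 31 days (146 left).
August has 31 days (115 left).
September has 30 days (85 left).
October has 31 days (54 left).
November has 30 days (24 left).
24 days into December → December 24, 2027.

December 24, 2027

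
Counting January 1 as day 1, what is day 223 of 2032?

January has 31 days (223 − 31 = 192 remain).
February has 29 days (192 − 29 = 163 remain).
March has 31 days (163 − 31 = 132 remain).
April has 30 days (132 − 30 = 102 remain).
May has 31 days (102 − 31 = 71 remain).
June has 30 days (71 − 30 = 41 remain).
July has 31 days (41 − 31 = 10 remain).
10 into August → August 10.

August 10, 2032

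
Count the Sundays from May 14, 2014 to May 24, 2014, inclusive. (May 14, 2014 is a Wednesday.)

May 14, 2014 is a Wednesday; the first Sunday on or after it is May 18, 2014 (4 days later).
From May 18, 2014 to May 24, 2014 is 24 − 18 = 6 days.
6 ÷ 7 = 0 full weeks with remainder 6, so 0 more Sundays after the first → 1.

1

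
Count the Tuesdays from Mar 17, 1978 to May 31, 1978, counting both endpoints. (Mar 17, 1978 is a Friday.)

11

Mar 17, 1978 is a Friday; the first Tuesday on or after it is Mar 21, 1978 (4 days later).
From Mar 21, 1978 to May 31, 1978: 10 + 30 + 31 = 71 days (rest of Mar, Apr, May).
71 ÷ 7 = 10 full weeks with remainder 1, so 10 more Tuesdays after the first → 11.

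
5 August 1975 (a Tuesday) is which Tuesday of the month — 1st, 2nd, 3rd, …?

1st

Day 5 falls in week ⌈5/7⌉ of the month.
Days 1–7 hold the 1st Tuesday, 8–14 the 2nd, 15–21 the 3rd, 22–28 the 4th, 29–31 the 5th.
5 is in the range for the 1st.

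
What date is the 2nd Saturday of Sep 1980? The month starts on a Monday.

Sep 13, 1980

Sep 1980 begins on a Monday, so the first Saturday is Sep 6 (5 days later).
The 2nd Saturday is 1 weeks later: 6 + 7 = 13.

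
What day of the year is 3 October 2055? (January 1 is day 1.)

276

Days in months before October: 31 + 28 + 31 + 30 + 31 + 30 + 31 + 31 + 30 = 273.
Plus 3 days into October → day 276.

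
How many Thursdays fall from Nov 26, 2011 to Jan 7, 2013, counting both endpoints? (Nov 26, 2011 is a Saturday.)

Nov 26, 2011 is a Saturday; the first Thursday on or after it is Dec 1, 2011 (5 days later).
From Dec 1, 2011 to Jan 7, 2013: 30 + 366 + 7 = 403 days (rest of 2011, 2012, to Jan 7, 2013 in 2013).
403 ÷ 7 = 57 full weeks with remainder 4, so 57 more Thursdays after the first → 58.

58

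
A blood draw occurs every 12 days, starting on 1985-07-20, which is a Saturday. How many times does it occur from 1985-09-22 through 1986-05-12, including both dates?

19

Occurrences land 12·i days after 1985-07-20 for i = 0, 1, 2, …
1985-09-22 is 64 days after the start; 64 ÷ 12 = 5 remainder 4; since the remainder is 4, round up to i = 6. First occurrence in the window: #7 on 1985-09-30 (6×12 = 72 days in).
1986-05-12 is 296 days after the start; 296 ÷ 12 = 24 remainder 8. Last occurrence in the window: #25 on 1986-05-04.
Occurrences #7 through #25: 19 in total.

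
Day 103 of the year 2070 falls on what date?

January has 31 days (103 − 31 = 72 remain).
February has 28 days (72 − 28 = 44 remain).
March has 31 days (44 − 31 = 13 remain).
13 into April → April 13.

April 13, 2070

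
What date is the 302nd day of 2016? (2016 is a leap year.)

2016-10-28

January has 31 days (302 − 31 = 271 remain).
February has 29 days (271 − 29 = 242 remain).
March has 31 days (242 − 31 = 211 remain).
April has 30 days (211 − 30 = 181 remain).
May has 31 days (181 − 31 = 150 remain).
June has 30 days (150 − 30 = 120 remain).
July has 31 days (120 − 31 = 89 remain).
August has 31 days (89 − 31 = 58 remain).
September has 30 days (58 − 30 = 28 remain).
28 into October → October 28.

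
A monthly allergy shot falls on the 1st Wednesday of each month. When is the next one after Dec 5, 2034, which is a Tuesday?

Dec 6, 2034

Dec 2034 starts on a Friday, so its 1st Wednesday is Dec 6, 2034 (5 days in).
Dec 6, 2034 is after Dec 5, 2034, so that is the next one.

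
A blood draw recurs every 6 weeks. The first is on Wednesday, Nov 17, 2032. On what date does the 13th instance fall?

Apr 5, 2034

The 13th occurrence is 12 intervals after the first: 12 × 42 = 504 days after Nov 17, 2032.
Nov has 30 days — 13 days to the end of Nov leaves 491.
From end of Nov to end of 2032 is 31 days (460 left).
2033 has 365 days (95 left).
Jan has 31 days (64 left).
Feb has 28 days (36 left).
Mar has 31 days (5 left).
5 days into Apr → Apr 5, 2034.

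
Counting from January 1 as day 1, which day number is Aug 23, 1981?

Days in months before Aug: 31 + 28 + 31 + 30 + 31 + 30 + 31 = 212.
Plus 23 days into Aug → day 235.

235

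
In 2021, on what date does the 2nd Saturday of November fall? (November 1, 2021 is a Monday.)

2021-11-13

November 2021 begins on a Monday, so the first Saturday is November 6 (5 days later).
The 2nd Saturday is 1 weeks later: 6 + 7 = 13.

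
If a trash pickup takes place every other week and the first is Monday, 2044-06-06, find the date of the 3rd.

2044-07-04

The 3rd occurrence is 2 intervals after the first: 2 × 14 = 28 days after 2044-06-06.
June has 30 days — 24 days to the end of June leaves 4.
4 days into July → 2044-07-04.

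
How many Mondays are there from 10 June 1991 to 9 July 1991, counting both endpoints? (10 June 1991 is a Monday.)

10 June 1991 is a Monday; the first Monday on or after it is 10 June 1991.
From 10 June 1991 to 9 July 1991: 20 + 9 = 29 days (rest of June, July).
29 ÷ 7 = 4 full weeks with remainder 1, so 4 more Mondays after the first → 5.

5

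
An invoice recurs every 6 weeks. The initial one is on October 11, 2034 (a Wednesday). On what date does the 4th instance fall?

February 14, 2035

The 4th occurrence is 3 intervals after the first: 3 × 42 = 126 days after October 11, 2034.
October has 31 days — 20 days to the end of October leaves 106.
November has 30 days (76 left).
December has 31 days (45 left).
January has 31 days (14 left).
14 days into February → February 14, 2035.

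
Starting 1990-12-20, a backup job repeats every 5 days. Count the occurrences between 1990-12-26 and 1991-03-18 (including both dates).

16

Occurrences land 5·i days after 1990-12-20 for i = 0, 1, 2, …
1990-12-26 is 6 days after the start; 6 ÷ 5 = 1 remainder 1; since the remainder is 1, round up to i = 2. First occurrence in the window: #3 on 1990-12-30 (2×5 = 10 days in).
1991-03-18 is 88 days after the start; 88 ÷ 5 = 17 remainder 3. Last occurrence in the window: #18 on 1991-03-15.
Occurrences #3 through #18: 16 in total.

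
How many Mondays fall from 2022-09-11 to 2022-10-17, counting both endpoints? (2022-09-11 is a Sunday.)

2022-09-11 is a Sunday; the first Monday on or after it is 2022-09-12 (1 day later).
From 2022-09-12 to 2022-10-17: 18 + 17 = 35 days (rest of September, October).
35 ÷ 7 = 5 full weeks with remainder 0, so 5 more Mondays after the first → 6.

6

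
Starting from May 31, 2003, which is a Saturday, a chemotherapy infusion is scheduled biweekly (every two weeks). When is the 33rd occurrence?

August 21, 2004

The 33rd occurrence is 32 intervals after the first: 32 × 14 = 448 days after May 31, 2003.
May has 31 days — 0 days to the end of May leaves 448.
From end of May to end of 2003 is 214 days (234 left).
January has 31 days (203 left).
February has 29 days (174 left).
March has 31 days (143 left).
April has 30 days (113 left).
May has 31 days (82 left).
June has 30 days (52 left).
July has 31 days (21 left).
21 days into August → August 21, 2004.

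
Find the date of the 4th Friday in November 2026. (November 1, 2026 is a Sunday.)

November 2026 begins on a Sunday, so the first Friday is November 6 (5 days later).
The 4th Friday is 3 weeks later: 6 + 21 = 27.

2026-11-27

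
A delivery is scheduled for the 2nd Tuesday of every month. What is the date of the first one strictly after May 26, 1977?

Jun 14, 1977

May 1977 starts on a Sunday; its first Tuesday is the 3rd, so the 2nd Tuesday is the 10th — May 10, 1977.
That is not after May 26, 1977, so look at Jun 1977.
Jun 1977 starts on a Wednesday; its first Tuesday is the 7th, so the 2nd Tuesday is the 14th — Jun 14, 1977.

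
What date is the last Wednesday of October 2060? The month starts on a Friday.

October 2060 begins on a Friday, so the first Wednesday is October 6 (5 days later).
October 2060 has 31 days. Adding weeks: 6, 13, 20, 27 — the last one ≤ 31 is the 27th.

2060-10-27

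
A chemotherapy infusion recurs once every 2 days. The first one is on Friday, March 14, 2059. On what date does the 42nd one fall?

June 4, 2059

The 42nd occurrence is 41 intervals after the first: 41 × 2 = 82 days after March 14, 2059.
March has 31 days — 17 days to the end of March leaves 65.
April has 30 days (35 left).
May has 31 days (4 left).
4 days into June → June 4, 2059.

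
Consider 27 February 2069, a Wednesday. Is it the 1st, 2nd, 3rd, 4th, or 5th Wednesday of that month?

Day 27 falls in week ⌈27/7⌉ of the month.
Days 1–7 hold the 1st Wednesday, 8–14 the 2nd, 15–21 the 3rd, 22–28 the 4th, 29–31 the 5th.
27 is in the range for the 4th.

4th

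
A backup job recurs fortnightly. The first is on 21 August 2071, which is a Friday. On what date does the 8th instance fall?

27 November 2071

The 8th occurrence is 7 intervals after the first: 7 × 14 = 98 days after 21 August 2071.
August has 31 days — 10 days to the end of August leaves 88.
September has 30 days (58 left).
October has 31 days (27 left).
27 days into November → 27 November 2071.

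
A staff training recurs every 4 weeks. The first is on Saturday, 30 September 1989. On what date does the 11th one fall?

The 11th occurrence is 10 intervals after the first: 10 × 28 = 280 days after 30 September 1989.
September has 30 days — 0 days to the end of September leaves 280.
October has 31 days (249 left).
November has 30 days (219 left).
December has 31 days (188 left).
January has 31 days (157 left).
February has 28 days (129 left).
March has 31 days (98 left).
April has 30 days (68 left).
May has 31 days (37 left).
June has 30 days (7 left).
7 days into July → 7 July 1990.

7 July 1990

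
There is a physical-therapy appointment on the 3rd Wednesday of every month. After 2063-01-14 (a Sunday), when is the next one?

January 2063 starts on a Monday; its first Wednesday is the 3rd, so the 3rd Wednesday is the 17th — 2063-01-17.
2063-01-17 is after 2063-01-14, so that is the next one.

2063-01-17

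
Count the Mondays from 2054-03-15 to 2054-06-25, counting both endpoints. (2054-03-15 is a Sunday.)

15

2054-03-15 is a Sunday; the first Monday on or after it is 2054-03-16 (1 day later).
From 2054-03-16 to 2054-06-25: 15 + 30 + 31 + 25 = 101 days (rest of March, April, May, June).
101 ÷ 7 = 14 full weeks with remainder 3, so 14 more Mondays after the first → 15.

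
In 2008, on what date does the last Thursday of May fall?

May 2008 begins on a Thursday, so the first Thursday is May 1.
May 2008 has 31 days. Adding weeks: 1, 8, 15, 22, 29 — the last one ≤ 31 is the 29th.

29 May 2008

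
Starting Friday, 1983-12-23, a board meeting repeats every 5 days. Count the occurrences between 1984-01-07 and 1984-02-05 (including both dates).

6

Occurrences land 5·i days after 1983-12-23 for i = 0, 1, 2, …
1984-01-07 is 15 days after the start; 15 ÷ 5 = 3 remainder 0. First occurrence in the window: #4 on 1984-01-07 (3×5 = 15 days in).
1984-02-05 is 44 days after the start; 44 ÷ 5 = 8 remainder 4. Last occurrence in the window: #9 on 1984-02-01.
Occurrences #4 through #9: 6 in total.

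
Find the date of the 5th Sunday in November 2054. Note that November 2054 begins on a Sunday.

2054-11-29

November 2054 begins on a Sunday, so the first Sunday is November 1.
The 5th Sunday is 4 weeks later: 1 + 28 = 29.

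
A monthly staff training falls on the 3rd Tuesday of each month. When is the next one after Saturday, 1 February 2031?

February 2031 starts on a Saturday; its first Tuesday is the 4th, so the 3rd Tuesday is the 18th — 18 February 2031.
18 February 2031 is after 1 February 2031, so that is the next one.

18 February 2031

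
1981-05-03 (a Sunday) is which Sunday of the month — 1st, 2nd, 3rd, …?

1st

Day 3 falls in week ⌈3/7⌉ of the month.
Days 1–7 hold the 1st Sunday, 8–14 the 2nd, 15–21 the 3rd, 22–28 the 4th, 29–31 the 5th.
3 is in the range for the 1st.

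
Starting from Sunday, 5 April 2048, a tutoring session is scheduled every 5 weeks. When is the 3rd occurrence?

The 3rd occurrence is 2 intervals after the first: 2 × 35 = 70 days after 5 April 2048.
April has 30 days — 25 days to the end of April leaves 45.
May has 31 days (14 left).
14 days into June → 14 June 2048.

14 June 2048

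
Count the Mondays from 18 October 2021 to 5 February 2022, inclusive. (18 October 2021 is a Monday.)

16

18 October 2021 is a Monday; the first Monday on or after it is 18 October 2021.
From 18 October 2021 to 5 February 2022: 13 + 30 + 31 + 31 + 5 = 110 days (rest of October, November, December, January, February).
110 ÷ 7 = 15 full weeks with remainder 5, so 15 more Mondays after the first → 16.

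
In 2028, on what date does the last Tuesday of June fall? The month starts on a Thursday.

2028-06-27

June 2028 begins on a Thursday, so the first Tuesday is June 6 (5 days later).
June 2028 has 30 days. Adding weeks: 6, 13, 20, 27 — the last one ≤ 30 is the 27th.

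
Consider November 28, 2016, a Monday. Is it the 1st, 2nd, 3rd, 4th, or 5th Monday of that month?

Day 28 falls in week ⌈28/7⌉ of the month.
Days 1–7 hold the 1st Monday, 8–14 the 2nd, 15–21 the 3rd, 22–28 the 4th, 29–31 the 5th.
28 is in the range for the 4th.

4th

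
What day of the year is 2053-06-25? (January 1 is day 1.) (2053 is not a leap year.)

176

Days in months before June: 31 + 28 + 31 + 30 + 31 = 151.
Plus 25 days into June → day 176.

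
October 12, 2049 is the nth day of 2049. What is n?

Days in months before October: 31 + 28 + 31 + 30 + 31 + 30 + 31 + 31 + 30 = 273.
Plus 12 days into October → day 285.

285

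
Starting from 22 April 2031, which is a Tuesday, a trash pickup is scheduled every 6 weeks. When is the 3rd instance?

The 3rd occurrence is 2 intervals after the first: 2 × 42 = 84 days after 22 April 2031.
April has 30 days — 8 days to the end of April leaves 76.
May has 31 days (45 left).
June has 30 days (15 left).
15 days into July → 15 July 2031.

15 July 2031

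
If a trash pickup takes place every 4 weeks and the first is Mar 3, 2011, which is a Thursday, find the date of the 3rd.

Apr 28, 2011

The 3rd occurrence is 2 intervals after the first: 2 × 28 = 56 days after Mar 3, 2011.
Mar has 31 days — 28 days to the end of Mar leaves 28.
28 days into Apr → Apr 28, 2011.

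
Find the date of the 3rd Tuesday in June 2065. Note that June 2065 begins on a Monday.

June 2065 begins on a Monday, so the first Tuesday is June 2 (1 day later).
The 3rd Tuesday is 2 weeks later: 2 + 14 = 16.

June 16, 2065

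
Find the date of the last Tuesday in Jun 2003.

Jun 24, 2003

The first Tuesday of Jun 2003 is Jun 3.
Jun 2003 has 30 days. Adding weeks: 3, 10, 17, 24 — the last one ≤ 30 is the 24th.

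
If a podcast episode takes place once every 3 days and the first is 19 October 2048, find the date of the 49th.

12 March 2049

The 49th occurrence is 48 intervals after the first: 48 × 3 = 144 days after 19 October 2048.
October has 31 days — 12 days to the end of October leaves 132.
November has 30 days (102 left).
December has 31 days (71 left).
January has 31 days (40 left).
February has 28 days (12 left).
12 days into March → 12 March 2049.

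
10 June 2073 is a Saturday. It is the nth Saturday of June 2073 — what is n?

Day 10 falls in week ⌈10/7⌉ of the month.
Days 1–7 hold the 1st Saturday, 8–14 the 2nd, 15–21 the 3rd, 22–28 the 4th, 29–31 the 5th.
10 is in the range for the 2nd.

2nd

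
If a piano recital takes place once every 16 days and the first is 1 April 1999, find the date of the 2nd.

The 2nd occurrence is 1 interval after the first: 1 × 16 = 16 days after 1 April 1999.
16 days later is 17 April 1999.

17 April 1999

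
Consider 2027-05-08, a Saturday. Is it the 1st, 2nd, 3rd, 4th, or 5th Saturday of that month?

Day 8 falls in week ⌈8/7⌉ of the month.
Days 1–7 hold the 1st Saturday, 8–14 the 2nd, 15–21 the 3rd, 22–28 the 4th, 29–31 the 5th.
8 is in the range for the 2nd.

2nd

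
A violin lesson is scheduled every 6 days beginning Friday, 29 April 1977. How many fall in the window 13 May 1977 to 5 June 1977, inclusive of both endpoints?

4

Occurrences land 6·i days after 29 April 1977 for i = 0, 1, 2, …
13 May 1977 is 14 days after the start; 14 ÷ 6 = 2 remainder 2; since the remainder is 2, round up to i = 3. First occurrence in the window: #4 on 17 May 1977 (3×6 = 18 days in).
5 June 1977 is 37 days after the start; 37 ÷ 6 = 6 remainder 1. Last occurrence in the window: #7 on 4 June 1977.
Occurrences #4 through #7: 4 in total.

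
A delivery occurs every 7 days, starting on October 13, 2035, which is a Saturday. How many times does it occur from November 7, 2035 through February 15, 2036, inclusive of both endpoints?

14

Occurrences land 7·i days after October 13, 2035 for i = 0, 1, 2, …
November 7, 2035 is 25 days after the start; 25 ÷ 7 = 3 remainder 4; since the remainder is 4, round up to i = 4. First occurrence in the window: #5 on November 10, 2035 (4×7 = 28 days in).
February 15, 2036 is 125 days after the start; 125 ÷ 7 = 17 remainder 6. Last occurrence in the window: #18 on February 9, 2036.
Occurrences #5 through #18: 14 in total.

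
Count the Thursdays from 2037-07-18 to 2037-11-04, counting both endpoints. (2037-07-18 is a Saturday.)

15

2037-07-18 is a Saturday; the first Thursday on or after it is 2037-07-23 (5 days later).
From 2037-07-23 to 2037-11-04: 8 + 31 + 30 + 31 + 4 = 104 days (rest of July, August, September, October, November).
104 ÷ 7 = 14 full weeks with remainder 6, so 14 more Thursdays after the first → 15.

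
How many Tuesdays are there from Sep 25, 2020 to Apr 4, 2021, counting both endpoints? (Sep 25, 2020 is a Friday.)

Sep 25, 2020 is a Friday; the first Tuesday on or after it is Sep 29, 2020 (4 days later).
From Sep 29, 2020 to Apr 4, 2021: 1 + 31 + 30 + 31 + 31 + 28 + 31 + 4 = 187 days (rest of Sep, Oct, Nov, Dec, Jan, Feb, Mar, Apr).
187 ÷ 7 = 26 full weeks with remainder 5, so 26 more Tuesdays after the first → 27.

27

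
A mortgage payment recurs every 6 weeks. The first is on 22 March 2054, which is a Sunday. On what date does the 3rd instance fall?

14 June 2054

The 3rd occurrence is 2 intervals after the first: 2 × 42 = 84 days after 22 March 2054.
March has 31 days — 9 days to the end of March leaves 75.
April has 30 days (45 left).
May has 31 days (14 left).
14 days into June → 14 June 2054.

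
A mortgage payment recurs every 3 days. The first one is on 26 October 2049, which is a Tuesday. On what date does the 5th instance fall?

The 5th occurrence is 4 intervals after the first: 4 × 3 = 12 days after 26 October 2049.
October has 31 days — 5 days to the end of October leaves 7.
7 days into November → 7 November 2049.

7 November 2049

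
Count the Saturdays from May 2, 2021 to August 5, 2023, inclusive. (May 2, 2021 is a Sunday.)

May 2, 2021 is a Sunday; the first Saturday on or after it is May 8, 2021 (6 days later).
From May 8, 2021 to August 5, 2023: 237 + 365 + 217 = 819 days (rest of 2021, 2022, to August 5, 2023 in 2023).
819 ÷ 7 = 117 full weeks with remainder 0, so 117 more Saturdays after the first → 118.

118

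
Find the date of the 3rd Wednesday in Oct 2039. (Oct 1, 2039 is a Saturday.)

Oct 2039 begins on a Saturday, so the first Wednesday is Oct 5 (4 days later).
The 3rd Wednesday is 2 weeks later: 5 + 14 = 19.

Oct 19, 2039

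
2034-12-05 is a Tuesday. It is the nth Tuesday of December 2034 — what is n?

1st

Day 5 falls in week ⌈5/7⌉ of the month.
Days 1–7 hold the 1st Tuesday, 8–14 the 2nd, 15–21 the 3rd, 22–28 the 4th, 29–31 the 5th.
5 is in the range for the 1st.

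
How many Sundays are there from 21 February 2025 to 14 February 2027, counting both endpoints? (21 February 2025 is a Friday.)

104

21 February 2025 is a Friday; the first Sunday on or after it is 23 February 2025 (2 days later).
From 23 February 2025 to 14 February 2027: 311 + 365 + 45 = 721 days (rest of 2025, 2026, to 14 February 2027 in 2027).
721 ÷ 7 = 103 full weeks with remainder 0, so 103 more Sundays after the first → 104.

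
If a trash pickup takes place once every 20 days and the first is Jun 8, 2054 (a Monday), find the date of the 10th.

Dec 5, 2054

The 10th occurrence is 9 intervals after the first: 9 × 20 = 180 days after Jun 8, 2054.
Jun has 30 days — 22 days to the end of Jun leaves 158.
Jul has 31 days (127 left).
Aug has 31 days (96 left).
Sep has 30 days (66 left).
Oct has 31 days (35 left).
Nov has 30 days (5 left).
5 days into Dec → Dec 5, 2054.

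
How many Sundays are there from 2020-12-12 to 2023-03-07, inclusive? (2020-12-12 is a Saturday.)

117

2020-12-12 is a Saturday; the first Sunday on or after it is 2020-12-13 (1 day later).
From 2020-12-13 to 2023-03-07: 18 + 365 + 365 + 66 = 814 days (rest of 2020, 2021, 2022, to 2023-03-07 in 2023).
814 ÷ 7 = 116 full weeks with remainder 2, so 116 more Sundays after the first → 117.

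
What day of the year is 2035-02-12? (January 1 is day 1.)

43

Days in months before February: 31 = 31.
Plus 12 days into February → day 43.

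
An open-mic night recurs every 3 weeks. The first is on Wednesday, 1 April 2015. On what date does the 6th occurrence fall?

The 6th occurrence is 5 intervals after the first: 5 × 21 = 105 days after 1 April 2015.
April has 30 days — 29 days to the end of April leaves 76.
May has 31 days (45 left).
June has 30 days (15 left).
15 days into July → 15 July 2015.

15 July 2015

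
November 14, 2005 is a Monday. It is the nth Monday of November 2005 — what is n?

2nd

Day 14 falls in week ⌈14/7⌉ of the month.
Days 1–7 hold the 1st Monday, 8–14 the 2nd, 15–21 the 3rd, 22–28 the 4th, 29–31 the 5th.
14 is in the range for the 2nd.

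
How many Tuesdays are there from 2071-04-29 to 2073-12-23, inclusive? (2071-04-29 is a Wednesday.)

2071-04-29 is a Wednesday; the first Tuesday on or after it is 2071-05-05 (6 days later).
From 2071-05-05 to 2073-12-23: 240 + 366 + 357 = 963 days (rest of 2071, 2072, to 2073-12-23 in 2073).
963 ÷ 7 = 137 full weeks with remainder 4, so 137 more Tuesdays after the first → 138.

138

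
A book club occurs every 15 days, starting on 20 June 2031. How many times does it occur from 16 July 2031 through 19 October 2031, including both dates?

7

Occurrences land 15·i days after 20 June 2031 for i = 0, 1, 2, …
16 July 2031 is 26 days after the start; 26 ÷ 15 = 1 remainder 11; since the remainder is 11, round up to i = 2. First occurrence in the window: #3 on 20 July 2031 (2×15 = 30 days in).
19 October 2031 is 121 days after the start; 121 ÷ 15 = 8 remainder 1. Last occurrence in the window: #9 on 18 October 2031.
Occurrences #3 through #9: 7 in total.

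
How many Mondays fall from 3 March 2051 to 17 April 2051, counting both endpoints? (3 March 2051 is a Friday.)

7

3 March 2051 is a Friday; the first Monday on or after it is 6 March 2051 (3 days later).
From 6 March 2051 to 17 April 2051: 25 + 17 = 42 days (rest of March, April).
42 ÷ 7 = 6 full weeks with remainder 0, so 6 more Mondays after the first → 7.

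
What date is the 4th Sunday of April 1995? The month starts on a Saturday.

April 1995 begins on a Saturday, so the first Sunday is April 2 (1 day later).
The 4th Sunday is 3 weeks later: 2 + 21 = 23.

1995-04-23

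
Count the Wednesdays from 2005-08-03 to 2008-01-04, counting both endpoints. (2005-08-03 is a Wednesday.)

127

2005-08-03 is a Wednesday; the first Wednesday on or after it is 2005-08-03.
From 2005-08-03 to 2008-01-04: 150 + 365 + 365 + 4 = 884 days (rest of 2005, 2006, 2007, to 2008-01-04 in 2008).
884 ÷ 7 = 126 full weeks with remainder 2, so 126 more Wednesdays after the first → 127.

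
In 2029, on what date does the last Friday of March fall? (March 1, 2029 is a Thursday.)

March 30, 2029

March 2029 begins on a Thursday, so the first Friday is March 2 (1 day later).
March 2029 has 31 days. Adding weeks: 2, 9, 16, 23, 30 — the last one ≤ 31 is the 30th.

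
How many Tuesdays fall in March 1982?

1982-03-01 is a Monday; the first Tuesday on or after it is 1982-03-02 (1 day later).
From 1982-03-02 to 1982-03-31 is 31 − 2 = 29 days.
29 ÷ 7 = 4 full weeks with remainder 1, so 4 more Tuesdays after the first → 5.

5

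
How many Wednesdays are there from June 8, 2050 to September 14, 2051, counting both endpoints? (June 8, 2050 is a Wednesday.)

67

June 8, 2050 is a Wednesday; the first Wednesday on or after it is June 8, 2050.
From June 8, 2050 to September 14, 2051: 206 + 257 = 463 days (rest of 2050, to September 14, 2051 in 2051).
463 ÷ 7 = 66 full weeks with remainder 1, so 66 more Wednesdays after the first → 67.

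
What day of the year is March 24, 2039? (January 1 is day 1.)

83

Days in months before March: 31 + 28 = 59.
Plus 24 days into March → day 83.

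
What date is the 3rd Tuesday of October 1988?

18 October 1988

The first Tuesday of October 1988 is October 4.
The 3rd Tuesday is 2 weeks later: 4 + 14 = 18.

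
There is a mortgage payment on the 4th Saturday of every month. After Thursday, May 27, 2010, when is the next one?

Jun 26, 2010

May 2010 starts on a Saturday; its first Saturday is the 1st, so the 4th Saturday is the 22nd — May 22, 2010.
That is not after May 27, 2010, so look at Jun 2010.
Jun 2010 starts on a Tuesday; its first Saturday is the 5th, so the 4th Saturday is the 26th — Jun 26, 2010.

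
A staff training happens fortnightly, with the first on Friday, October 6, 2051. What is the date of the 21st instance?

The 21st occurrence is 20 intervals after the first: 20 × 14 = 280 days after October 6, 2051.
October has 31 days — 25 days to the end of October leaves 255.
November has 30 days (225 left).
December has 31 days (194 left).
January has 31 days (163 left).
February has 29 days (134 left).
March has 31 days (103 left).
April has 30 days (73 left).
May has 31 days (42 left).
June has 30 days (12 left).
12 days into July → July 12, 2052.

July 12, 2052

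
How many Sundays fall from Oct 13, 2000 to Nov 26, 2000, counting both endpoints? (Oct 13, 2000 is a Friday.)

Oct 13, 2000 is a Friday; the first Sunday on or after it is Oct 15, 2000 (2 days later).
From Oct 15, 2000 to Nov 26, 2000: 16 + 26 = 42 days (rest of Oct, Nov).
42 ÷ 7 = 6 full weeks with remainder 0, so 6 more Sundays after the first → 7.

7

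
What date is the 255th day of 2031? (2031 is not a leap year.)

Sep 12, 2031

Jan has 31 days (255 − 31 = 224 remain).
Feb has 28 days (224 − 28 = 196 remain).
Mar has 31 days (196 − 31 = 165 remain).
Apr has 30 days (165 − 30 = 135 remain).
May has 31 days (135 − 31 = 104 remain).
Jun has 30 days (104 − 30 = 74 remain).
Jul has 31 days (74 − 31 = 43 remain).
Aug has 31 days (43 − 31 = 12 remain).
12 into Sep → Sep 12.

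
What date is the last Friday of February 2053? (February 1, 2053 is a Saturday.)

28 February 2053

February 2053 begins on a Saturday, so the first Friday is February 7 (6 days later).
February 2053 has 28 days. Adding weeks: 7, 14, 21, 28 — the last one ≤ 28 is the 28th.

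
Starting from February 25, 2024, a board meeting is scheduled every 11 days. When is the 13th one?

July 6, 2024

The 13th occurrence is 12 intervals after the first: 12 × 11 = 132 days after February 25, 2024.
February has 29 days — 4 days to the end of February leaves 128.
March has 31 days (97 left).
April has 30 days (67 left).
May has 31 days (36 left).
June has 30 days (6 left).
6 days into July → July 6, 2024.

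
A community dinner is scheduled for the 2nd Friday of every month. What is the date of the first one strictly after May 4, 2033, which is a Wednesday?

May 13, 2033

May 2033 starts on a Sunday; its first Friday is the 6th, so the 2nd Friday is the 13th — May 13, 2033.
May 13, 2033 is after May 4, 2033, so that is the next one.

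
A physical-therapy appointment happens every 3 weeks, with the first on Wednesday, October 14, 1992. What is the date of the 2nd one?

November 4, 1992

The 2nd occurrence is 1 interval after the first: 1 × 21 = 21 days after October 14, 1992.
October has 31 days — 17 days to the end of October leaves 4.
4 days into November → November 4, 1992.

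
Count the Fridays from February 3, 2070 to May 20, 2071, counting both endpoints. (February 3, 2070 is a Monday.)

February 3, 2070 is a Monday; the first Friday on or after it is February 7, 2070 (4 days later).
From February 7, 2070 to May 20, 2071: 327 + 140 = 467 days (rest of 2070, to May 20, 2071 in 2071).
467 ÷ 7 = 66 full weeks with remainder 5, so 66 more Fridays after the first → 67.

67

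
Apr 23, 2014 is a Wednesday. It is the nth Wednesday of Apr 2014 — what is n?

4th

Day 23 falls in week ⌈23/7⌉ of the month.
Days 1–7 hold the 1st Wednesday, 8–14 the 2nd, 15–21 the 3rd, 22–28 the 4th, 29–31 the 5th.
23 is in the range for the 4th.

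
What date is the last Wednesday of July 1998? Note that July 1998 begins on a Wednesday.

1998-07-29

July 1998 begins on a Wednesday, so the first Wednesday is July 1.
July 1998 has 31 days. Adding weeks: 1, 8, 15, 22, 29 — the last one ≤ 31 is the 29th.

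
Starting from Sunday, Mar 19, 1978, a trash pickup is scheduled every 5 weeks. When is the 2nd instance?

The 2nd occurrence is 1 interval after the first: 1 × 35 = 35 days after Mar 19, 1978.
Mar has 31 days — 12 days to the end of Mar leaves 23.
23 days into Apr → Apr 23, 1978.

Apr 23, 1978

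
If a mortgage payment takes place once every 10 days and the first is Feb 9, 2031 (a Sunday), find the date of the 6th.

Mar 31, 2031

The 6th occurrence is 5 intervals after the first: 5 × 10 = 50 days after Feb 9, 2031.
Feb has 28 days — 19 days to the end of Feb leaves 31.
31 days into Mar → Mar 31, 2031.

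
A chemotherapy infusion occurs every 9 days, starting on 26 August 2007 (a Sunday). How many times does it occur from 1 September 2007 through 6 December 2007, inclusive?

Occurrences land 9·i days after 26 August 2007 for i = 0, 1, 2, …
1 September 2007 is 6 days after the start; 6 ÷ 9 = 0 remainder 6; since the remainder is 6, round up to i = 1. First occurrence in the window: #2 on 4 September 2007 (1×9 = 9 days in).
6 December 2007 is 102 days after the start; 102 ÷ 9 = 11 remainder 3. Last occurrence in the window: #12 on 3 December 2007.
Occurrences #2 through #12: 11 in total.

11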